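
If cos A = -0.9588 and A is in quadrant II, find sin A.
sin A = 0.2841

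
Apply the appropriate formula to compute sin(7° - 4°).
sin(7° - 4°) = sin 7° cos 4° - cos 7° sin 4° = 0.05234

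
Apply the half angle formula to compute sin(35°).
sin(35°) = √((1 - cos 70°)/2) = 0.5736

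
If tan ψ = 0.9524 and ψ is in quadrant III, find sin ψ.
sin ψ = -0.6897 (using tan²ψ + 1 = sec²ψ)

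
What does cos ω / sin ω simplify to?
cos ω / sin ω = cot ω (using Quotient identity)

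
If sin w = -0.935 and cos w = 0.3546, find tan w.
tan w = sin w / cos w = -2.637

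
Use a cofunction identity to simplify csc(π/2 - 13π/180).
csc(π/2 - 13π/180) = sec(13π/180)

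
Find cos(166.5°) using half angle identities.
cos(166.5°) = -√((1 + cos 333°)/2) = -0.9724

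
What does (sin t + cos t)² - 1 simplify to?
(sin t + cos t)² - 1 = sin(2t) (using Pythagorean + double angle)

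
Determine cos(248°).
cos(248°) = -0.3746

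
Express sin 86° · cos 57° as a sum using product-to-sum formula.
sin 86° cos 57° = (1/2)[sin(86°+57°) + sin(86°-57°)]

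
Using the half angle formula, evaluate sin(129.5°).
sin(129.5°) = √((1 - cos 259°)/2) = 0.7716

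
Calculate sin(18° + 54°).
sin(18° + 54°) = sin 18° cos 54° + cos 18° sin 54° = 0.9511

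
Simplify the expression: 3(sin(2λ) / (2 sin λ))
3(sin(2λ) / (2 sin λ)) = 3(cos λ) (using Double angle)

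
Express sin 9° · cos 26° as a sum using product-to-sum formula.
sin 9° cos 26° = (1/2)[sin(9°+26°) + sin(9°-26°)]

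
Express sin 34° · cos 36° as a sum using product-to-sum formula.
sin 34° cos 36° = (1/2)[sin(34°+36°) + sin(34°-36°)]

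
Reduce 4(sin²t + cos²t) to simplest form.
4(sin²t + cos²t) = 4 (using Pythagorean identity)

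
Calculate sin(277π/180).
sin(277π/180) = -0.9925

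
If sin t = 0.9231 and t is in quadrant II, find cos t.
cos t = -0.3846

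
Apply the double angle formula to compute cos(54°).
cos(54°) = cos²27° - sin²27° = 0.5878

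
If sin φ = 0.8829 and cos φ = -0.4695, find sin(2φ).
sin(2φ) = 2 sin φ cos φ = -0.829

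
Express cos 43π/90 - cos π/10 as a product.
cos 43π/90 - cos π/10 = -2 sin(13π/45) sin(17π/90)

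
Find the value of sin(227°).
sin(227°) = -0.7314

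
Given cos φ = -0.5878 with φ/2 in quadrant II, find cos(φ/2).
cos(φ/2) = ±√((1 + cos φ)/2); negative since φ/2 ∈ QII, so cos(φ/2) = -0.454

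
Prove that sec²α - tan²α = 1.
LHS = 1/cos²α - sin²α/cos²α = (1 - sin²α)/cos²α = cos²α/cos²α = 1 = RHS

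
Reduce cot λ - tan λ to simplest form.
cot λ - tan λ = 2 cot(2λ) (using Double angle)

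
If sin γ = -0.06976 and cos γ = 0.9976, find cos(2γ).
cos(2γ) = cos²γ - sin²γ = 0.9903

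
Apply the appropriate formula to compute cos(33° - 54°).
cos(33° - 54°) = cos 33° cos 54° + sin 33° sin 54° = 0.9336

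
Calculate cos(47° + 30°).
cos(47° + 30°) = cos 47° cos 30° - sin 47° sin 30° = 0.225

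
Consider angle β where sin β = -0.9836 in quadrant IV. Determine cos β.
cos β = √(1 - sin²β) = 0.1804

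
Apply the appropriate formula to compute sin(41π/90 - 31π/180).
sin(41π/90 - 31π/180) = sin 41π/90 cos 31π/180 - cos 41π/90 sin 31π/180 = 0.7771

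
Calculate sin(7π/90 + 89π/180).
sin(7π/90 + 89π/180) = sin 7π/90 cos 89π/180 + cos 7π/90 sin 89π/180 = 0.9744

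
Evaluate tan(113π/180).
tan(113π/180) = -2.356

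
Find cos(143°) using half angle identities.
cos(143°) = -√((1 + cos 286°)/2) = -0.7986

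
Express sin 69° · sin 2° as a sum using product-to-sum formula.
sin 69° sin 2° = (1/2)[cos(69°-2°) - cos(69°+2°)]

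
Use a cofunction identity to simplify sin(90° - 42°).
sin(90° - 42°) = cos(42°)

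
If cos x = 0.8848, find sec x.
sec x = 1/cos x = 1.13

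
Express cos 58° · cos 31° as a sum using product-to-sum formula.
cos 58° cos 31° = (1/2)[cos(58°-31°) + cos(58°+31°)]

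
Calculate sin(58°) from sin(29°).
sin(58°) = 2 sin 29° cos 29° = 0.848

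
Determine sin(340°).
sin(340°) = -0.342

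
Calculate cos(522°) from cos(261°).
cos(522°) = cos²261° - sin²261° = -0.9511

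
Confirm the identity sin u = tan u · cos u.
RHS = (sin u/cos u) · cos u = sin u = LHS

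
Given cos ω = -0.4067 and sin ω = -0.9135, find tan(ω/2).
tan(ω/2) = sin ω / (1 + cos ω) = -1.54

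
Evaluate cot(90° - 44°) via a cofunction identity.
cot(90° - 44°) = tan(44°) = 0.9657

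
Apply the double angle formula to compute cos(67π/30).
cos(67π/30) = cos²67π/60 - sin²67π/60 = 0.7431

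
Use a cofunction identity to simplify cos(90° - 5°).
cos(90° - 5°) = sin(5°)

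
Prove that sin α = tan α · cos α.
RHS = (sin α/cos α) · cos α = sin α = LHS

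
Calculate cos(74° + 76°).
cos(74° + 76°) = cos 74° cos 76° - sin 74° sin 76° = -√3/2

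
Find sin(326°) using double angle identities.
sin(326°) = 2 sin 163° cos 163° = -0.5592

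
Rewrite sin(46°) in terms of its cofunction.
sin(46°) = cos(90° - 46°) = cos(44°)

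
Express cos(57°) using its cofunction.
cos(57°) = sin(90° - 57°) = sin(33°)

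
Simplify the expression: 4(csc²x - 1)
4(csc²x - 1) = 4(cot²x) (using Pythagorean identity)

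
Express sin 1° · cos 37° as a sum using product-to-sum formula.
sin 1° cos 37° = (1/2)[sin(1°+37°) + sin(1°-37°)]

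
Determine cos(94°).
cos(94°) = -0.06976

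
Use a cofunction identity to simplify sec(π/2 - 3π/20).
sec(π/2 - 3π/20) = csc(3π/20)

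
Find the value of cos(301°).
cos(301°) = 0.515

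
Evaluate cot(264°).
cot(264°) = 0.1051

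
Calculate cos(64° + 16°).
cos(64° + 16°) = cos 64° cos 16° - sin 64° sin 16° = 0.1736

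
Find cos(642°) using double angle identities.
cos(642°) = cos²321° - sin²321° = 0.2079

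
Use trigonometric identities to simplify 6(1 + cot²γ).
6(1 + cot²γ) = 6(csc²γ) (using Pythagorean identity)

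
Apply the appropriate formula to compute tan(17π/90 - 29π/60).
tan(17π/90 - 29π/60) = (tan 17π/90 - tan 29π/60)/(1 + tan 17π/90 tan 29π/60) = -1.327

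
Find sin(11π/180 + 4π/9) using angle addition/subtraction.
sin(11π/180 + 4π/9) = sin 11π/180 cos 4π/9 + cos 11π/180 sin 4π/9 = 0.9998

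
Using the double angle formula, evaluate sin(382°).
sin(382°) = 2 sin 191° cos 191° = 0.3746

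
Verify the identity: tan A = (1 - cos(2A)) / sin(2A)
RHS = 2sin²A / (2 sin A cos A) = sin A/cos A = tan A = LHS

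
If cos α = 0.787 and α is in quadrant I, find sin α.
sin α = 0.617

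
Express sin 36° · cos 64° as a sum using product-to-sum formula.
sin 36° cos 64° = (1/2)[sin(36°+64°) + sin(36°-64°)]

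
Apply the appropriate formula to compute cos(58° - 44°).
cos(58° - 44°) = cos 58° cos 44° + sin 58° sin 44° = 0.9703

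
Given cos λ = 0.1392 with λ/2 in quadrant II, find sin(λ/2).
sin(λ/2) = ±√((1 - cos λ)/2); positive since λ/2 ∈ QII, so sin(λ/2) = 0.656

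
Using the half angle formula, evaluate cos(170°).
cos(170°) = -√((1 + cos 340°)/2) = -0.9848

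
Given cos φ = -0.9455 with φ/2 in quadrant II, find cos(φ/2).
cos(φ/2) = ±√((1 + cos φ)/2); negative since φ/2 ∈ QII, so cos(φ/2) = -0.1651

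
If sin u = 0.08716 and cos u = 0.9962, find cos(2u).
cos(2u) = cos²u - sin²u = 0.9848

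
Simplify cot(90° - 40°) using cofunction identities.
cot(90° - 40°) = tan(40°)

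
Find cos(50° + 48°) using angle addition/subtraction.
cos(50° + 48°) = cos 50° cos 48° - sin 50° sin 48° = -0.1392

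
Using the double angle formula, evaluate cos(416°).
cos(416°) = cos²208° - sin²208° = 0.5592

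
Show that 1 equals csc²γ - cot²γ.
RHS = 1/sin²γ - cos²γ/sin²γ = (1 - cos²γ)/sin²γ = sin²γ/sin²γ = 1 = LHS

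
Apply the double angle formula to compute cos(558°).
cos(558°) = 2cos²279° - 1 = -0.9511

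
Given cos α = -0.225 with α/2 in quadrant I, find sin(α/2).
sin(α/2) = ±√((1 - cos α)/2); positive since α/2 ∈ QI, so sin(α/2) = 0.7826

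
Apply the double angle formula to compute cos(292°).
cos(292°) = cos²146° - sin²146° = 0.3746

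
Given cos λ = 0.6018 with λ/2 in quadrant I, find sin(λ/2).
sin(λ/2) = ±√((1 - cos λ)/2); positive since λ/2 ∈ QI, so sin(λ/2) = 0.4462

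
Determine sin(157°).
sin(157°) = 0.3907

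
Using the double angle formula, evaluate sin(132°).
sin(132°) = 2 sin 66° cos 66° = 0.7431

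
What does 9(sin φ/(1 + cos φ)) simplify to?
9(sin φ/(1 + cos φ)) = 9(tan(φ/2)) (using Half angle)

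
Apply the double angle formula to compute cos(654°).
cos(654°) = cos²327° - sin²327° = 0.4067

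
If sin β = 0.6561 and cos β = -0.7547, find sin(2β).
sin(2β) = 2 sin β cos β = -0.9903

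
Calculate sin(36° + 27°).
sin(36° + 27°) = sin 36° cos 27° + cos 36° sin 27° = 0.891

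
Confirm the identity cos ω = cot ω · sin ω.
RHS = (cos ω/sin ω) · sin ω = cos ω = LHS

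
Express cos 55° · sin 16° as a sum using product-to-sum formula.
cos 55° sin 16° = (1/2)[sin(55°+16°) - sin(55°-16°)]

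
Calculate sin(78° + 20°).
sin(78° + 20°) = sin 78° cos 20° + cos 78° sin 20° = 0.9903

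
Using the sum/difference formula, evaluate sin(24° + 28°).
sin(24° + 28°) = sin 24° cos 28° + cos 24° sin 28° = 0.788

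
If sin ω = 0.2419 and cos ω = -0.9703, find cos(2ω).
cos(2ω) = cos²ω - sin²ω = 0.883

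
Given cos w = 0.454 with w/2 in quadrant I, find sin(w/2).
sin(w/2) = ±√((1 - cos w)/2); positive since w/2 ∈ QI, so sin(w/2) = 0.5225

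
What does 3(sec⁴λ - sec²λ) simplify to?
3(sec⁴λ - sec²λ) = 3(tan⁴λ + tan²λ) (using Pythagorean)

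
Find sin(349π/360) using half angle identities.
sin(349π/360) = √((1 - cos 349π/180)/2) = 0.09585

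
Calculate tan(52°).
tan(52°) = 1.28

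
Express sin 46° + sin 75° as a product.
sin 46° + sin 75° = 2 sin(60.5°) cos(-14.5°)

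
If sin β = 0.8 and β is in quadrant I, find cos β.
cos β = 0.6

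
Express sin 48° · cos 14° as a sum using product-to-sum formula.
sin 48° cos 14° = (1/2)[sin(48°+14°) + sin(48°-14°)]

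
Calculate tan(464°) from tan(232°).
tan(464°) = 2 tan 232° / (1 - tan²232°) = -4.011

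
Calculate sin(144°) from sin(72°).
sin(144°) = 2 sin 72° cos 72° = 0.5878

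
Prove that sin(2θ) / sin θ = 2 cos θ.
LHS = 2 sin θ cos θ / sin θ = 2 cos θ = RHS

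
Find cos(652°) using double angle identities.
cos(652°) = cos²326° - sin²326° = 0.3746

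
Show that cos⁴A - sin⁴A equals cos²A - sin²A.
LHS = (cos²A - sin²A)(cos²A + sin²A) = (cos²A - sin²A) · 1 = cos²A - sin²A = RHS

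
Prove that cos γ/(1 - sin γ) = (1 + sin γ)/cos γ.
RHS = (1 + sin γ)(1 - sin γ) / (cos γ(1 - sin γ)) = (1 - sin²γ) / (cos γ(1 - sin γ)) = cos²γ / (cos γ(1 - sin γ)) = cos γ/(1 - sin γ) = LHS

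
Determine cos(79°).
cos(79°) = 0.1908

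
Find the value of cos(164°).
cos(164°) = -0.9613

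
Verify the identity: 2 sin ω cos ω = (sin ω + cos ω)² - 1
RHS = sin²ω + 2 sin ω cos ω + cos²ω - 1 = (sin²ω + cos²ω) + 2 sin ω cos ω - 1 = 1 + 2 sin ω cos ω - 1 = 2 sin ω cos ω = LHS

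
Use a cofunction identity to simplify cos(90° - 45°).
cos(90° - 45°) = sin(45°)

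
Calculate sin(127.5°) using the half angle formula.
sin(127.5°) = √((1 - cos 255°)/2) = 0.7934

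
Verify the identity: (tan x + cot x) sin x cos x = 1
LHS = (sin x/cos x + cos x/sin x) sin x cos x = ((sin²x + cos²x)/(sin x cos x)) · sin x cos x = sin²x + cos²x = 1 = RHS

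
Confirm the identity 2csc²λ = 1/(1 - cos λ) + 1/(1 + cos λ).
RHS = [(1 + cos λ) + (1 - cos λ)] / [(1 - cos λ)(1 + cos λ)] = 2/(1 - cos²λ) = 2/sin²λ = 2csc²λ = LHS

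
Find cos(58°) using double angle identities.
cos(58°) = cos²29° - sin²29° = 0.5299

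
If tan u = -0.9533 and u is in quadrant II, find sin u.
sin u = 0.69 (using tan²u + 1 = sec²u)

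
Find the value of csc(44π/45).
csc(44π/45) = 14.34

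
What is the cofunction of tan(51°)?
tan(51°) = cot(90° - 51°) = cot(39°)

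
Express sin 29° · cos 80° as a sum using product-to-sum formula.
sin 29° cos 80° = (1/2)[sin(29°+80°) + sin(29°-80°)]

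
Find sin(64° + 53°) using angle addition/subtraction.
sin(64° + 53°) = sin 64° cos 53° + cos 64° sin 53° = 0.891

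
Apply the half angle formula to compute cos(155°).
cos(155°) = -√((1 + cos 310°)/2) = -0.9063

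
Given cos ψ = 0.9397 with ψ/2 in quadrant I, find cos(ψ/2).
cos(ψ/2) = ±√((1 + cos ψ)/2); positive since ψ/2 ∈ QI, so cos(ψ/2) = 0.9848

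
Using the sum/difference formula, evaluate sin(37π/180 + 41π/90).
sin(37π/180 + 41π/90) = sin 37π/180 cos 41π/90 + cos 37π/180 sin 41π/90 = 0.8746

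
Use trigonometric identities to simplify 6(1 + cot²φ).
6(1 + cot²φ) = 6(csc²φ) (using Pythagorean identity)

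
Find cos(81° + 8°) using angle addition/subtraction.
cos(81° + 8°) = cos 81° cos 8° - sin 81° sin 8° = 0.01745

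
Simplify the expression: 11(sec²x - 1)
11(sec²x - 1) = 11(tan²x) (using Pythagorean identity)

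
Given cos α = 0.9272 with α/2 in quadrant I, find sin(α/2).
sin(α/2) = ±√((1 - cos α)/2); positive since α/2 ∈ QI, so sin(α/2) = 0.1908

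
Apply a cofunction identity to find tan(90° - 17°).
tan(90° - 17°) = cot(17°) = 3.271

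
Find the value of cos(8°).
cos(8°) = 0.9903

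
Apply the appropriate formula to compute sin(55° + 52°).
sin(55° + 52°) = sin 55° cos 52° + cos 55° sin 52° = 0.9563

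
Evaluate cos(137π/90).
cos(137π/90) = 0.06976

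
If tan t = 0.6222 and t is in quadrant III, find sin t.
sin t = -0.5283 (using tan²t + 1 = sec²t)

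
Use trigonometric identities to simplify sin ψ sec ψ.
sin ψ sec ψ = tan ψ (using Reciprocal + quotient)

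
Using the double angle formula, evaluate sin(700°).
sin(700°) = 2 sin 350° cos 350° = -0.342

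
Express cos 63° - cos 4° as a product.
cos 63° - cos 4° = -2 sin(33.5°) sin(29.5°)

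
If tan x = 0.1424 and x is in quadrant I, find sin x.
sin x = 0.141 (using tan²x + 1 = sec²x)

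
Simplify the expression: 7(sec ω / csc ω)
7(sec ω / csc ω) = 7(tan ω) (using Reciprocal identities)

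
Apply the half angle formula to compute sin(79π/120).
sin(79π/120) = √((1 - cos 79π/60)/2) = 0.8788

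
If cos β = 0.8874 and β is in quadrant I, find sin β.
sin β = 0.461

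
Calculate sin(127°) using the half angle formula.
sin(127°) = √((1 - cos 254°)/2) = 0.7986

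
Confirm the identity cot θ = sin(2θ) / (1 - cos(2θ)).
RHS = 2 sin θ cos θ / (2sin²θ) = cos θ/sin θ = cot θ = LHS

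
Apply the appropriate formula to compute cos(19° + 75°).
cos(19° + 75°) = cos 19° cos 75° - sin 19° sin 75° = -0.06976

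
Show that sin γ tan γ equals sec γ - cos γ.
RHS = 1/cos γ - cos γ = (1 - cos²γ)/cos γ = sin²γ/cos γ = sin γ · (sin γ/cos γ) = sin γ tan γ = LHS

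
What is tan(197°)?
tan(197°) = 0.3057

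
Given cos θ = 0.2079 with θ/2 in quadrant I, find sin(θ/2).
sin(θ/2) = ±√((1 - cos θ)/2); positive since θ/2 ∈ QI, so sin(θ/2) = 0.6293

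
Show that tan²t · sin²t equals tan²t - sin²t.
RHS = sin²t/cos²t - sin²t = sin²t(1/cos²t - 1) = sin²t · (1 - cos²t)/cos²t = sin²t · sin²t/cos²t = sin²t · tan²t = LHS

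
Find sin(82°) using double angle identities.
sin(82°) = 2 sin 41° cos 41° = 0.9903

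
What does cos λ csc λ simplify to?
cos λ csc λ = cot λ (using Reciprocal + quotient)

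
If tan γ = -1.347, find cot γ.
cot γ = 1/tan γ = -0.7424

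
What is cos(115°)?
cos(115°) = -0.4226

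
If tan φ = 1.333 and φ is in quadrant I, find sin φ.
sin φ = 0.7999 (using tan²φ + 1 = sec²φ)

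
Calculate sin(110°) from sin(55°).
sin(110°) = 2 sin 55° cos 55° = 0.9397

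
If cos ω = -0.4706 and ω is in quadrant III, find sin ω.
sin ω = -0.8823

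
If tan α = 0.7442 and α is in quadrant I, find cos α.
cos α = 0.8022 (using tan²α + 1 = sec²α)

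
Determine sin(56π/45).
sin(56π/45) = -0.6947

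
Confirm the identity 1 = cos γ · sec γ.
RHS = cos γ · (1/cos γ) = 1 = LHS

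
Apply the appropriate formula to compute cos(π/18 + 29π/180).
cos(π/18 + 29π/180) = cos π/18 cos 29π/180 - sin π/18 sin 29π/180 = 0.7771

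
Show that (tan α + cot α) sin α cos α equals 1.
LHS = (sin α/cos α + cos α/sin α) sin α cos α = ((sin²α + cos²α)/(sin α cos α)) · sin α cos α = sin²α + cos²α = 1 = RHS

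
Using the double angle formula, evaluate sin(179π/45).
sin(179π/45) = 2 sin 179π/90 cos 179π/90 = -0.06976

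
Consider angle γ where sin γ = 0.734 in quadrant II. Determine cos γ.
cos γ = ±√(1 - sin²γ) = -0.6791 (negative in QII)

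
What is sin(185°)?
sin(185°) = -0.08716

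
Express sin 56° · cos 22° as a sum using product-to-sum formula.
sin 56° cos 22° = (1/2)[sin(56°+22°) + sin(56°-22°)]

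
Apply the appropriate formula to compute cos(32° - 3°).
cos(32° - 3°) = cos 32° cos 3° + sin 32° sin 3° = 0.8746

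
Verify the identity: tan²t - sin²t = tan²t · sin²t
LHS = sin²t/cos²t - sin²t = sin²t(1/cos²t - 1) = sin²t · (1 - cos²t)/cos²t = sin²t · sin²t/cos²t = sin²t · tan²t = RHS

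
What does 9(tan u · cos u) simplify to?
9(tan u · cos u) = 9(sin u) (using Quotient identity)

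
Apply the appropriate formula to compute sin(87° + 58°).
sin(87° + 58°) = sin 87° cos 58° + cos 87° sin 58° = 0.5736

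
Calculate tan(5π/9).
tan(5π/9) = -5.671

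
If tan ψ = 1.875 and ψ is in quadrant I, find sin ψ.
sin ψ = 0.8824 (using tan²ψ + 1 = sec²ψ)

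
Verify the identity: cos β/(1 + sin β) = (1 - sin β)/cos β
RHS = (1 - sin β)(1 + sin β) / (cos β(1 + sin β)) = (1 - sin²β) / (cos β(1 + sin β)) = cos²β / (cos β(1 + sin β)) = cos β/(1 + sin β) = LHS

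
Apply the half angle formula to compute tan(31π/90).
tan(31π/90) = sin 31π/45 / (1 + cos 31π/45) = 1.881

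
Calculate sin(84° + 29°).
sin(84° + 29°) = sin 84° cos 29° + cos 84° sin 29° = 0.9205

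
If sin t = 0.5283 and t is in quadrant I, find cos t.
cos t = 0.8491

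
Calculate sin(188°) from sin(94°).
sin(188°) = 2 sin 94° cos 94° = -0.1392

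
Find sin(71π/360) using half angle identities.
sin(71π/360) = √((1 - cos 71π/180)/2) = 0.5807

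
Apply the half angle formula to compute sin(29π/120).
sin(29π/120) = √((1 - cos 29π/60)/2) = 0.6884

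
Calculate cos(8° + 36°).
cos(8° + 36°) = cos 8° cos 36° - sin 8° sin 36° = 0.7193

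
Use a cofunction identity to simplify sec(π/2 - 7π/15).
sec(π/2 - 7π/15) = csc(7π/15)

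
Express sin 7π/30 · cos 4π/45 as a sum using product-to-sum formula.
sin 7π/30 cos 4π/45 = (1/2)[sin(7π/30+4π/45) + sin(7π/30-4π/45)]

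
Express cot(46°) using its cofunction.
cot(46°) = tan(90° - 46°) = tan(44°)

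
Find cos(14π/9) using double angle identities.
cos(14π/9) = cos²7π/9 - sin²7π/9 = 0.1736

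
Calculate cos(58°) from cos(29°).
cos(58°) = cos²29° - sin²29° = 0.5299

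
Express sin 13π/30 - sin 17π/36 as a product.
sin 13π/30 - sin 17π/36 = 2 cos(163π/360) sin(-7π/360)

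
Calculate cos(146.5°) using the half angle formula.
cos(146.5°) = -√((1 + cos 293°)/2) = -0.8339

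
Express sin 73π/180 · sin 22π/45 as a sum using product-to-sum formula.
sin 73π/180 sin 22π/45 = (1/2)[cos(73π/180-22π/45) - cos(73π/180+22π/45)]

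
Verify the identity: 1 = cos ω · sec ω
RHS = cos ω · (1/cos ω) = 1 = LHS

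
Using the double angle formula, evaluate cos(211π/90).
cos(211π/90) = cos²211π/180 - sin²211π/180 = 0.4695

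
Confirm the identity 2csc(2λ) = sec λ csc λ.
LHS = 2/sin(2λ) = 2/(2 sin λ cos λ) = 1/(sin λ cos λ) = (1/cos λ)(1/sin λ) = sec λ csc λ = RHS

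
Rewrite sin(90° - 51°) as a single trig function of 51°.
sin(90° - 51°) = cos(51°)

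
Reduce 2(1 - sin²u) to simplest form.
2(1 - sin²u) = 2(cos²u) (using Pythagorean identity)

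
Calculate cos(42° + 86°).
cos(42° + 86°) = cos 42° cos 86° - sin 42° sin 86° = -0.6157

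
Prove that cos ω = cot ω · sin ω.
RHS = (cos ω/sin ω) · sin ω = cos ω = LHS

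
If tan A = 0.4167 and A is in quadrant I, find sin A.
sin A = 0.3846 (using tan²A + 1 = sec²A)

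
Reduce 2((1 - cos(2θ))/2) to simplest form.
2((1 - cos(2θ))/2) = 2(sin²θ) (using Power reduction)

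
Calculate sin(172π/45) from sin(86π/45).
sin(172π/45) = 2 sin 86π/45 cos 86π/45 = -0.5299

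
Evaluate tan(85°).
tan(85°) = 11.43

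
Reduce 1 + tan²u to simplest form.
1 + tan²u = sec²u (using Pythagorean identity)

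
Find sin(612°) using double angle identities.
sin(612°) = 2 sin 306° cos 306° = -0.9511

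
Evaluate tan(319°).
tan(319°) = -0.8693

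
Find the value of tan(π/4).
tan(π/4) = 1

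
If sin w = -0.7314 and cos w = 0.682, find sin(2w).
sin(2w) = 2 sin w cos w = -0.9976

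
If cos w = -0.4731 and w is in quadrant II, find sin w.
sin w = 0.881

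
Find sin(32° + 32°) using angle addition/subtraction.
sin(32° + 32°) = sin 32° cos 32° + cos 32° sin 32° = 0.8988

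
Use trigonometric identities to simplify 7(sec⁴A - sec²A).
7(sec⁴A - sec²A) = 7(tan⁴A + tan²A) (using Pythagorean)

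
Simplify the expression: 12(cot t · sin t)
12(cot t · sin t) = 12(cos t) (using Quotient identity)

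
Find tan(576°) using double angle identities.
tan(576°) = 2 tan 288° / (1 - tan²288°) = 0.7265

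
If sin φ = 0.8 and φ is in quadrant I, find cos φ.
cos φ = 0.6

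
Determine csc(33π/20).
csc(33π/20) = -1.122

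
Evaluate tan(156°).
tan(156°) = -0.4452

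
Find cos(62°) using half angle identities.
cos(62°) = √((1 + cos 124°)/2) = 0.4695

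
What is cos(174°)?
cos(174°) = -0.9945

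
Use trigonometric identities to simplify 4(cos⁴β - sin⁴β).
4(cos⁴β - sin⁴β) = 4(cos(2β)) (using Factoring + double angle)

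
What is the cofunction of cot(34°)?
cot(34°) = tan(90° - 34°) = tan(56°)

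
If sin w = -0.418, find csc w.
csc w = 1/sin w = -2.392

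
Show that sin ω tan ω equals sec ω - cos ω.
RHS = 1/cos ω - cos ω = (1 - cos²ω)/cos ω = sin²ω/cos ω = sin ω · (sin ω/cos ω) = sin ω tan ω = LHS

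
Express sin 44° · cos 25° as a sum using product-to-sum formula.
sin 44° cos 25° = (1/2)[sin(44°+25°) + sin(44°-25°)]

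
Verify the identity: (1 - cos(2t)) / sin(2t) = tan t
LHS = 2sin²t / (2 sin t cos t) = sin t/cos t = tan t = RHS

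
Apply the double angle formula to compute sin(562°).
sin(562°) = 2 sin 281° cos 281° = -0.3746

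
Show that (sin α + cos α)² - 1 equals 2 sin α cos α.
LHS = sin²α + 2 sin α cos α + cos²α - 1 = (sin²α + cos²α) + 2 sin α cos α - 1 = 1 + 2 sin α cos α - 1 = 2 sin α cos α = RHS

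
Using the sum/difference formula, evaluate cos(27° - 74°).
cos(27° - 74°) = cos 27° cos 74° + sin 27° sin 74° = 0.682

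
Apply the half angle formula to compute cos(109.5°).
cos(109.5°) = -√((1 + cos 219°)/2) = -0.3338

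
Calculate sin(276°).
sin(276°) = -0.9945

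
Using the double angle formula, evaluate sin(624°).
sin(624°) = 2 sin 312° cos 312° = -0.9945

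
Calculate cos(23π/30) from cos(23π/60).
cos(23π/30) = cos²23π/60 - sin²23π/60 = -0.7431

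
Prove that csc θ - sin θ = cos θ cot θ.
LHS = 1/sin θ - sin θ = (1 - sin²θ)/sin θ = cos²θ/sin θ = cos θ · (cos θ/sin θ) = cos θ cot θ = RHS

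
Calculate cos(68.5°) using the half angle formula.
cos(68.5°) = √((1 + cos 137°)/2) = 0.3665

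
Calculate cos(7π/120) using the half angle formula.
cos(7π/120) = √((1 + cos 7π/60)/2) = 0.9833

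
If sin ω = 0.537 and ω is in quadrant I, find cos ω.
cos ω = 0.8436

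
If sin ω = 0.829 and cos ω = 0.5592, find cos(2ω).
cos(2ω) = cos²ω - sin²ω = -0.3745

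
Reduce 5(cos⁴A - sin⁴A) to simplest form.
5(cos⁴A - sin⁴A) = 5(cos(2A)) (using Factoring + double angle)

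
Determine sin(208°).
sin(208°) = -0.4695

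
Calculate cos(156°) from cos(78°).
cos(156°) = cos²78° - sin²78° = -0.9135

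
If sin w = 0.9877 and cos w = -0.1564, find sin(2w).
sin(2w) = 2 sin w cos w = -0.309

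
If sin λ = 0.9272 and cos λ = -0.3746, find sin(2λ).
sin(2λ) = 2 sin λ cos λ = -0.6947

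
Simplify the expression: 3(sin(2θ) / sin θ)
3(sin(2θ) / sin θ) = 3(2 cos θ) (using Double angle)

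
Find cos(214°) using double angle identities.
cos(214°) = cos²107° - sin²107° = -0.829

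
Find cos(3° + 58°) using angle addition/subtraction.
cos(3° + 58°) = cos 3° cos 58° - sin 3° sin 58° = 0.4848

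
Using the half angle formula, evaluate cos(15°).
cos(15°) = √((1 + cos 30°)/2) = (√6+√2)/4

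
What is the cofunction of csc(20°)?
csc(20°) = sec(90° - 20°) = sec(70°)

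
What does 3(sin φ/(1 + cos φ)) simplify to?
3(sin φ/(1 + cos φ)) = 3(tan(φ/2)) (using Half angle)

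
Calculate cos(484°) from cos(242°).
cos(484°) = cos²242° - sin²242° = -0.5592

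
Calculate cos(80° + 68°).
cos(80° + 68°) = cos 80° cos 68° - sin 80° sin 68° = -0.848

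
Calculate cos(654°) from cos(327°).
cos(654°) = cos²327° - sin²327° = 0.4067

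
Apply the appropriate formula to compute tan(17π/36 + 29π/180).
tan(17π/36 + 29π/180) = (tan 17π/36 + tan 29π/180)/(1 - tan 17π/36 tan 29π/180) = -2.246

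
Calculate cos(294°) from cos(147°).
cos(294°) = cos²147° - sin²147° = 0.4067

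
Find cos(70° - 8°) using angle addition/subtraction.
cos(70° - 8°) = cos 70° cos 8° + sin 70° sin 8° = 0.4695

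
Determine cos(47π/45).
cos(47π/45) = -0.9903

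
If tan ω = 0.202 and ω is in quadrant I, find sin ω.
sin ω = 0.198 (using tan²ω + 1 = sec²ω)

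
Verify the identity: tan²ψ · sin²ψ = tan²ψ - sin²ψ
RHS = sin²ψ/cos²ψ - sin²ψ = sin²ψ(1/cos²ψ - 1) = sin²ψ · (1 - cos²ψ)/cos²ψ = sin²ψ · sin²ψ/cos²ψ = sin²ψ · tan²ψ = LHS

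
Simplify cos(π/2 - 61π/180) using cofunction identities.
cos(π/2 - 61π/180) = sin(61π/180)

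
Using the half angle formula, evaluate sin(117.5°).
sin(117.5°) = √((1 - cos 235°)/2) = 0.887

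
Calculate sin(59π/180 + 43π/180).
sin(59π/180 + 43π/180) = sin 59π/180 cos 43π/180 + cos 59π/180 sin 43π/180 = 0.9781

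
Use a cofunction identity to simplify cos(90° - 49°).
cos(90° - 49°) = sin(49°)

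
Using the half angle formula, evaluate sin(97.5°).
sin(97.5°) = √((1 - cos 195°)/2) = 0.9914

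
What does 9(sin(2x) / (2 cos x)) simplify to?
9(sin(2x) / (2 cos x)) = 9(sin x) (using Double angle)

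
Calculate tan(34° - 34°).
tan(34° - 34°) = (tan 34° - tan 34°)/(1 + tan 34° tan 34°) = 0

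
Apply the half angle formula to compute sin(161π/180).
sin(161π/180) = √((1 - cos 161π/90)/2) = 0.3256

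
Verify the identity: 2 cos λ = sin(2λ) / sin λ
RHS = 2 sin λ cos λ / sin λ = 2 cos λ = LHS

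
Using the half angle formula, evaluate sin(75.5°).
sin(75.5°) = √((1 - cos 151°)/2) = 0.9681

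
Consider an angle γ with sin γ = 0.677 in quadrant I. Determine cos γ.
cos γ = √(1 - sin²γ) = 0.736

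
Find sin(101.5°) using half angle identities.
sin(101.5°) = √((1 - cos 203°)/2) = 0.9799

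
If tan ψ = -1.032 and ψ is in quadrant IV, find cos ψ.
cos ψ = 0.6959 (using tan²ψ + 1 = sec²ψ)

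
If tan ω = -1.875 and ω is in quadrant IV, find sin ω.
sin ω = -0.8824 (using tan²ω + 1 = sec²ω)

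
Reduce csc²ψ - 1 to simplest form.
csc²ψ - 1 = cot²ψ (using Pythagorean identity)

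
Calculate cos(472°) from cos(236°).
cos(472°) = cos²236° - sin²236° = -0.3746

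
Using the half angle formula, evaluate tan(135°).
tan(135°) = sin 270° / (1 + cos 270°) = -1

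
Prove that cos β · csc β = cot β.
LHS = cos β · (1/sin β) = cos β/sin β = cot β = RHS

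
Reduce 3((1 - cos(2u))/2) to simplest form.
3((1 - cos(2u))/2) = 3(sin²u) (using Power reduction)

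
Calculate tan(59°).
tan(59°) = 1.664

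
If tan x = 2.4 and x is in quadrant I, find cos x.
cos x = 0.3846 (using tan²x + 1 = sec²x)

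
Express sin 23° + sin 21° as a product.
sin 23° + sin 21° = 2 sin(22°) cos(1°)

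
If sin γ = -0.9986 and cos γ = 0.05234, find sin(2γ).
sin(2γ) = 2 sin γ cos γ = -0.1045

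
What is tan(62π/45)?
tan(62π/45) = 2.475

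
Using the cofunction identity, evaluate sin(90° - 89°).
sin(90° - 89°) = cos(89°) = 0.01745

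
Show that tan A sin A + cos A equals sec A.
LHS = sin²A/cos A + cos A = (sin²A + cos²A)/cos A = 1/cos A = sec A = RHS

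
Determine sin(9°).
sin(9°) = 0.1564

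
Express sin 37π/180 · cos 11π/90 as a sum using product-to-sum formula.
sin 37π/180 cos 11π/90 = (1/2)[sin(37π/180+11π/90) + sin(37π/180-11π/90)]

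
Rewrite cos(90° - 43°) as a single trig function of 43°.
cos(90° - 43°) = sin(43°)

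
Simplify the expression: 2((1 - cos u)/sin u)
2((1 - cos u)/sin u) = 2(tan(u/2)) (using Half angle)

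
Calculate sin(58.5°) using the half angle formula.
sin(58.5°) = √((1 - cos 117°)/2) = 0.8526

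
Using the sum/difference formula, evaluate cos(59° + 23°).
cos(59° + 23°) = cos 59° cos 23° - sin 59° sin 23° = 0.1392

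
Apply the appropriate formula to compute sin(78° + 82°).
sin(78° + 82°) = sin 78° cos 82° + cos 78° sin 82° = 0.342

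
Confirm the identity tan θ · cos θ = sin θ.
LHS = (sin θ/cos θ) · cos θ = sin θ = RHS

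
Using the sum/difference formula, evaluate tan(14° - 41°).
tan(14° - 41°) = (tan 14° - tan 41°)/(1 + tan 14° tan 41°) = -0.5095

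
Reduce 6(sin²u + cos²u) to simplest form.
6(sin²u + cos²u) = 6 (using Pythagorean identity)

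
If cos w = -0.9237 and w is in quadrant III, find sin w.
sin w = -0.3831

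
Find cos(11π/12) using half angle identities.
cos(11π/12) = -√((1 + cos 11π/6)/2) = -(√6+√2)/4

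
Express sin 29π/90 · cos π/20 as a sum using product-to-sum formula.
sin 29π/90 cos π/20 = (1/2)[sin(29π/90+π/20) + sin(29π/90-π/20)]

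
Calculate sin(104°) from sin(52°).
sin(104°) = 2 sin 52° cos 52° = 0.9703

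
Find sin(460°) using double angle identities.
sin(460°) = 2 sin 230° cos 230° = 0.9848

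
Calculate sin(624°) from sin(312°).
sin(624°) = 2 sin 312° cos 312° = -0.9945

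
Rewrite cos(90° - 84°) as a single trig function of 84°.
cos(90° - 84°) = sin(84°)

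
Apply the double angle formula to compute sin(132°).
sin(132°) = 2 sin 66° cos 66° = 0.7431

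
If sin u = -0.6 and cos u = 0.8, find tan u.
tan u = sin u / cos u = -0.75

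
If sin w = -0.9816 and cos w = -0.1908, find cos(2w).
cos(2w) = cos²w - sin²w = -0.9271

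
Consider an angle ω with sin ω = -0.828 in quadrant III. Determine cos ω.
cos ω = ±√(1 - sin²ω) = -0.5607 (negative in QIII)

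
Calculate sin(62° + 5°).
sin(62° + 5°) = sin 62° cos 5° + cos 62° sin 5° = 0.9205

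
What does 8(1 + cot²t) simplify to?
8(1 + cot²t) = 8(csc²t) (using Pythagorean identity)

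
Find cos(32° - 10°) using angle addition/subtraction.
cos(32° - 10°) = cos 32° cos 10° + sin 32° sin 10° = 0.9272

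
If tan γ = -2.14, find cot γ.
cot γ = 1/tan γ = -0.4673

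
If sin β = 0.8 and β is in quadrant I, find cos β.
cos β = 0.6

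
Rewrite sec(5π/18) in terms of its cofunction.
sec(5π/18) = csc(π/2 - 5π/18) = csc(2π/9)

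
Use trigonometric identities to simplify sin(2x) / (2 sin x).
sin(2x) / (2 sin x) = cos x (using Double angle)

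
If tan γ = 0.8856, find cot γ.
cot γ = 1/tan γ = 1.129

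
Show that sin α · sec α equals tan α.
LHS = sin α · (1/cos α) = sin α/cos α = tan α = RHS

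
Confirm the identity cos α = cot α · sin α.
RHS = (cos α/sin α) · sin α = cos α = LHS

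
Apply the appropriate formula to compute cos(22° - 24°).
cos(22° - 24°) = cos 22° cos 24° + sin 22° sin 24° = 0.9994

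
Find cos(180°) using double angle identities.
cos(180°) = cos²90° - sin²90° = -1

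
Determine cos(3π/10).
cos(3π/10) = 0.5878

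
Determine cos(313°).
cos(313°) = 0.682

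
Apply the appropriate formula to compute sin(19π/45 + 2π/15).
sin(19π/45 + 2π/15) = sin 19π/45 cos 2π/15 + cos 19π/45 sin 2π/15 = 0.9848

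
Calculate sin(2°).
sin(2°) = 0.0349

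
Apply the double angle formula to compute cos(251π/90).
cos(251π/90) = 1 - 2sin²251π/180 = -0.788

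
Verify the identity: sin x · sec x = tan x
LHS = sin x · (1/cos x) = sin x/cos x = tan x = RHS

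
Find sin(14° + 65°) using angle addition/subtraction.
sin(14° + 65°) = sin 14° cos 65° + cos 14° sin 65° = 0.9816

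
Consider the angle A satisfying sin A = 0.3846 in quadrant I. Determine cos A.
cos A = √(1 - sin²A) = 0.9231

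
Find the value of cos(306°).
cos(306°) = 0.5878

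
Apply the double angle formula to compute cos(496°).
cos(496°) = cos²248° - sin²248° = -0.7193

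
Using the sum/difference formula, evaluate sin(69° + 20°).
sin(69° + 20°) = sin 69° cos 20° + cos 69° sin 20° = 0.9998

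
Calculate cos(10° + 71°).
cos(10° + 71°) = cos 10° cos 71° - sin 10° sin 71° = 0.1564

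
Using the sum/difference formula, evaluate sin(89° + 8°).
sin(89° + 8°) = sin 89° cos 8° + cos 89° sin 8° = 0.9925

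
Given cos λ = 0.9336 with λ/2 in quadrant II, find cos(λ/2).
cos(λ/2) = ±√((1 + cos λ)/2); negative since λ/2 ∈ QII, so cos(λ/2) = -0.9833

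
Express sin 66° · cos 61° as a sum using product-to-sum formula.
sin 66° cos 61° = (1/2)[sin(66°+61°) + sin(66°-61°)]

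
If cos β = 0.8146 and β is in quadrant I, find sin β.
sin β = 0.58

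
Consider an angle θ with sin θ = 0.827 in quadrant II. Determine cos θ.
cos θ = ±√(1 - sin²θ) = -0.5622 (negative in QII)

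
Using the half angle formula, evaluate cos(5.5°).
cos(5.5°) = √((1 + cos 11°)/2) = 0.9954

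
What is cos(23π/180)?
cos(23π/180) = 0.9205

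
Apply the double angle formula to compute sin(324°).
sin(324°) = 2 sin 162° cos 162° = -0.5878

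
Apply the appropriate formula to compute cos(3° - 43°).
cos(3° - 43°) = cos 3° cos 43° + sin 3° sin 43° = 0.766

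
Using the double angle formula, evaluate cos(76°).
cos(76°) = cos²38° - sin²38° = 0.2419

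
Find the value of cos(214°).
cos(214°) = -0.829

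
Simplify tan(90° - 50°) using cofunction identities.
tan(90° - 50°) = cot(50°)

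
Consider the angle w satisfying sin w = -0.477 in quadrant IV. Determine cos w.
cos w = √(1 - sin²w) = 0.8789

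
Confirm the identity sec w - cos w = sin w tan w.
LHS = 1/cos w - cos w = (1 - cos²w)/cos w = sin²w/cos w = sin w · (sin w/cos w) = sin w tan w = RHS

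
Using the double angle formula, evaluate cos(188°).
cos(188°) = cos²94° - sin²94° = -0.9903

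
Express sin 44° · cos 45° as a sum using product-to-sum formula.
sin 44° cos 45° = (1/2)[sin(44°+45°) + sin(44°-45°)]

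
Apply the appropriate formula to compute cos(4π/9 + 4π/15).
cos(4π/9 + 4π/15) = cos 4π/9 cos 4π/15 - sin 4π/9 sin 4π/15 = -0.6157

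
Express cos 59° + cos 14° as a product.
cos 59° + cos 14° = 2 cos(36.5°) cos(22.5°)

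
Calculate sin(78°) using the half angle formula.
sin(78°) = √((1 - cos 156°)/2) = 0.9781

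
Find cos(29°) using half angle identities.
cos(29°) = √((1 + cos 58°)/2) = 0.8746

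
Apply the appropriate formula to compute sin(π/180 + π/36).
sin(π/180 + π/36) = sin π/180 cos π/36 + cos π/180 sin π/36 = 0.1045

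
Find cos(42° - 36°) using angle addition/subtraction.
cos(42° - 36°) = cos 42° cos 36° + sin 42° sin 36° = 0.9945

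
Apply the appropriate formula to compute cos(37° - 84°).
cos(37° - 84°) = cos 37° cos 84° + sin 37° sin 84° = 0.682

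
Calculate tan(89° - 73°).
tan(89° - 73°) = (tan 89° - tan 73°)/(1 + tan 89° tan 73°) = 0.2867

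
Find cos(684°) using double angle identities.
cos(684°) = cos²342° - sin²342° = 0.809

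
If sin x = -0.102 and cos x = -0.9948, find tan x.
tan x = sin x / cos x = 0.1025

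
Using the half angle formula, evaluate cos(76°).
cos(76°) = √((1 + cos 152°)/2) = 0.2419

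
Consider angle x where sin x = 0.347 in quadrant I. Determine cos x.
cos x = √(1 - sin²x) = 0.9379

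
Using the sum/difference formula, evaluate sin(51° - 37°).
sin(51° - 37°) = sin 51° cos 37° - cos 51° sin 37° = 0.2419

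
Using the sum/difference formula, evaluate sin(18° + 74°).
sin(18° + 74°) = sin 18° cos 74° + cos 18° sin 74° = 0.9994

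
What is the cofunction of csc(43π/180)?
csc(43π/180) = sec(π/2 - 43π/180) = sec(47π/180)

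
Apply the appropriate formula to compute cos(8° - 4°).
cos(8° - 4°) = cos 8° cos 4° + sin 8° sin 4° = 0.9976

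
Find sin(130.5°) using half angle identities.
sin(130.5°) = √((1 - cos 261°)/2) = 0.7604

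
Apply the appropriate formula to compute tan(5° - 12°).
tan(5° - 12°) = (tan 5° - tan 12°)/(1 + tan 5° tan 12°) = -0.1228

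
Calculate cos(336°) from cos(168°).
cos(336°) = cos²168° - sin²168° = 0.9135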